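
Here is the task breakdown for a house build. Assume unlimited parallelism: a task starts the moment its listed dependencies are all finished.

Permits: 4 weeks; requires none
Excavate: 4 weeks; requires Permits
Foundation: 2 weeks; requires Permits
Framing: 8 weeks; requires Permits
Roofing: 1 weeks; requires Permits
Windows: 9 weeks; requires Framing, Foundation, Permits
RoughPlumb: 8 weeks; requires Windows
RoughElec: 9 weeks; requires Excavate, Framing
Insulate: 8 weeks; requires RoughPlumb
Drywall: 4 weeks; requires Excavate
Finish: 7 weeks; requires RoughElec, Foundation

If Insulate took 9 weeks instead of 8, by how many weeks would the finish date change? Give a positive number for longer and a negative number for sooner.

As given, the longest chain is Permits→Framing→Windows→RoughPlumb→Insulate = 4+8+9+8+8 = 37, so the finish is 37 weeks.
Insulate lies on that path, so at 9 weeks the path becomes 38 weeks.
No other chain overtakes it, so the finish is 38 weeks.
Change in finish: 38 − 37 = +1 weeks.

1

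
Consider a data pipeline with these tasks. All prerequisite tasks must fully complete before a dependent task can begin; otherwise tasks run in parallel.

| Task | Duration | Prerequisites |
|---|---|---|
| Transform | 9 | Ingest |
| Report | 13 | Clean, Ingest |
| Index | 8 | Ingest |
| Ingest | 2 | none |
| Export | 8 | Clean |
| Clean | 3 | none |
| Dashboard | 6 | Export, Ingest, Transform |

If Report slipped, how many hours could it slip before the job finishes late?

Ingest→Transform→Dashboard = 2+9+6 = 17 sets the makespan at 17 hours.
Report finishes as early as 16 and must finish by 17.
Float = 17 − 16 = 1.

1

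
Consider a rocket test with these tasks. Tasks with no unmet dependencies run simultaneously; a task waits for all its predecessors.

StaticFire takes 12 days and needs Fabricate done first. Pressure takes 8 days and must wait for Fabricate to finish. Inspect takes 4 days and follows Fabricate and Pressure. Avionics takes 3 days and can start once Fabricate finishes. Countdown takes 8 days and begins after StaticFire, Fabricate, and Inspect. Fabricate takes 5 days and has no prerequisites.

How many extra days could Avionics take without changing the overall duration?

17

Critical path: Fabricate→Pressure→Inspect→Countdown = 5+8+4+8 = 25, so the finish is 25 days.
Avionics finishes as early as 8 and must finish by 25.
Slack of Avionics = 22 − 5 = 17 days.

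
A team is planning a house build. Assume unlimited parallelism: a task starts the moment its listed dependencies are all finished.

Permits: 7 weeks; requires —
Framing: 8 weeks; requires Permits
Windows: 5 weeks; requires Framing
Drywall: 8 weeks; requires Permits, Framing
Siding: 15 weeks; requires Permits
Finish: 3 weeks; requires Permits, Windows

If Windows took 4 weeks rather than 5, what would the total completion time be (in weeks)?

The binding path is Permits→Framing→Windows→Finish = 7+8+5+3 = 23; finish at 23 weeks.
Windows is on the critical path; changing it to 4 makes that path 22 weeks.
The binding chain switches to Permits→Framing→Drywall = 7+8+8 = 23; finish 23 weeks.

23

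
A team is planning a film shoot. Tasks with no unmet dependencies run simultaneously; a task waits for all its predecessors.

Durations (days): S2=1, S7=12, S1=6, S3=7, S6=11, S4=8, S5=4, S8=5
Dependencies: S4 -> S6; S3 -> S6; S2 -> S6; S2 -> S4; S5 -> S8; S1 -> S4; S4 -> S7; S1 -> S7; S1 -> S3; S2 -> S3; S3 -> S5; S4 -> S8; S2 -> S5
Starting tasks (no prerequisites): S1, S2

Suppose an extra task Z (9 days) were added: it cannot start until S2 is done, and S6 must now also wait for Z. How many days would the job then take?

26

Originally the job takes 26 days.
With Z inserted, S6 now waits for max(S4, S2, S3, Z).
New critical path: S1→S4→S7 = 6+8+12 = 26 ⇒ 26 days.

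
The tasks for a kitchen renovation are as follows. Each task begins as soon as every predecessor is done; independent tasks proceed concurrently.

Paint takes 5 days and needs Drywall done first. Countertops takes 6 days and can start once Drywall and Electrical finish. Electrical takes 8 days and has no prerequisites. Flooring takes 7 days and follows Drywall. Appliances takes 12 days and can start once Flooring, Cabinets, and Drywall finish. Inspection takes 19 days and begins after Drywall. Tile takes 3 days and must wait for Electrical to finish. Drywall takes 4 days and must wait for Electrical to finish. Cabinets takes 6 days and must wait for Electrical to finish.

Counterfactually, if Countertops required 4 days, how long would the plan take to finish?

Critical path before the change: Electrical→Drywall→Flooring→Appliances = 8+4+7+12 = 31 giving 31 days.
The longest path through Countertops is only 18 days, so Countertops has float 13.
The critical path is still Electrical→Drywall→Flooring→Appliances; finish is now 31 days.

31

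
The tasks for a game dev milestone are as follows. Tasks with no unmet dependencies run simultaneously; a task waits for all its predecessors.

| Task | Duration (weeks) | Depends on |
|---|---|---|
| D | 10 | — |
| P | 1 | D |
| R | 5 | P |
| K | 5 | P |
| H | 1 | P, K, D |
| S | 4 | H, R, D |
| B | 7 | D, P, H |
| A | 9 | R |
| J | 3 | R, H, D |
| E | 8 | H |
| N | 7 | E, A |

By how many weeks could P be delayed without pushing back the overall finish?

0

The longest chain is D→P→R→A→N = 10+1+5+9+7 = 32; overall finish 32 weeks.
P finishes as early as 11 and must finish by 11.
So P can slip 11 − 11 = 0 weeks.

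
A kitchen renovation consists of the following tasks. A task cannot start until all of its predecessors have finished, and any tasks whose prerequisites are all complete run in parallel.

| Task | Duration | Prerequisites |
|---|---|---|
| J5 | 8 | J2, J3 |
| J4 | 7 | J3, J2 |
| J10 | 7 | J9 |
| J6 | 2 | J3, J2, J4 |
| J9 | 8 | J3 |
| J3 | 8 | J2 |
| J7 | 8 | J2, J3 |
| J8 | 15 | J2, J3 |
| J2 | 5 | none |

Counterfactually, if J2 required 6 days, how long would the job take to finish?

29

As given, the longest chain is J2→J3→J8 = 5+8+15 = 28, so the finish is 28 days.
J2 lies on that path, so at 6 days the path becomes 29 days.
That remains the longest chain; total 29 days.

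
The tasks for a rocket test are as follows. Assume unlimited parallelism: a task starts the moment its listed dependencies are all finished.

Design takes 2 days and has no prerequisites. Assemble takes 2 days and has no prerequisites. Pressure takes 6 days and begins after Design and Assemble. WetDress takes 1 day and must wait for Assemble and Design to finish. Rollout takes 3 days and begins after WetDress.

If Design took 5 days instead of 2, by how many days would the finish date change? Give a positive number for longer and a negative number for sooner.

3

As given, the longest chain is Design→Pressure = 2+6 = 8, so the finish is 8 days.
Design is on the critical path; changing it to 5 makes that path 11 days.
No other chain overtakes it, so the finish is 11 days.
Change in finish: 11 − 8 = +3 days.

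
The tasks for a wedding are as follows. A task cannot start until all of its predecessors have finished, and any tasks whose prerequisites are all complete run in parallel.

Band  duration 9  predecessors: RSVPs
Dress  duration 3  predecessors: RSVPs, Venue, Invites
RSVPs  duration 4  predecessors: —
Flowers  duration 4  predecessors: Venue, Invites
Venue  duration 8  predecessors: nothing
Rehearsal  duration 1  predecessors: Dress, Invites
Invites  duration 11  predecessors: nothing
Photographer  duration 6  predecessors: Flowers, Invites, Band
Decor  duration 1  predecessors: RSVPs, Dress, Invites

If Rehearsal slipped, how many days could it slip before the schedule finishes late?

6

Critical path: Invites→Flowers→Photographer = 11+4+6 = 21, so the finish is 21 days.
Longest path through Rehearsal: 15 days (earliest finish 15, latest finish 21).
Float = 21 − 15 = 6.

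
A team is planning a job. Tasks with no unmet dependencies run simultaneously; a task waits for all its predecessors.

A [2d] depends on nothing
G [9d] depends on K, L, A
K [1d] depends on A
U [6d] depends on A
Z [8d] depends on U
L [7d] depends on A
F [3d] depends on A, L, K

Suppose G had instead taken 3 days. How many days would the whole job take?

The binding path is A→L→G = 2+7+9 = 18; finish at 18 days.
G lies on that path, so at 3 days the path becomes 12 days.
New critical path: A→U→Z = 2+6+8 = 16 ⇒ 16 days.

16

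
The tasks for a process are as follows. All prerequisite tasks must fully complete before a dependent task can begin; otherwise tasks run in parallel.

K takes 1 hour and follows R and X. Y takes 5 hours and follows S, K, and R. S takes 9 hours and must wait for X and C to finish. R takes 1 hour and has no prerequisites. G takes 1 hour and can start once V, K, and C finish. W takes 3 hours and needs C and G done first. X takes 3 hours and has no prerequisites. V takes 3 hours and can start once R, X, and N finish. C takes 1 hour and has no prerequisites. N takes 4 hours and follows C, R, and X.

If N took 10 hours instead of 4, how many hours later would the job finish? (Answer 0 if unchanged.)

3

The binding path is X→S→Y = 3+9+5 = 17; finish at 17 hours.
The longest path through N is only 14 hours, so N has float 3.
The binding chain switches to X→N→V→G→W = 3+10+3+1+3 = 20; finish 20 hours.
Change in finish: 20 − 17 = +3 hours.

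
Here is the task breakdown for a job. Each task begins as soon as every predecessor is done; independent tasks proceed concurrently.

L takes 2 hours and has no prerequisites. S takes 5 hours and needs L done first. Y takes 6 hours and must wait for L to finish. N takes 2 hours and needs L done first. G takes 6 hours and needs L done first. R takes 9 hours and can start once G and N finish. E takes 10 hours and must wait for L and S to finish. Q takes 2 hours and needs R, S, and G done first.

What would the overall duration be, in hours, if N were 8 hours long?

21

As given, the longest chain is L→G→R→Q = 2+6+9+2 = 19, so the finish is 19 hours.
N has 4 hours of float (longest path through it is 15).
Now L→N→R→Q = 2+8+9+2 = 21 is longest, so the finish becomes 21 hours.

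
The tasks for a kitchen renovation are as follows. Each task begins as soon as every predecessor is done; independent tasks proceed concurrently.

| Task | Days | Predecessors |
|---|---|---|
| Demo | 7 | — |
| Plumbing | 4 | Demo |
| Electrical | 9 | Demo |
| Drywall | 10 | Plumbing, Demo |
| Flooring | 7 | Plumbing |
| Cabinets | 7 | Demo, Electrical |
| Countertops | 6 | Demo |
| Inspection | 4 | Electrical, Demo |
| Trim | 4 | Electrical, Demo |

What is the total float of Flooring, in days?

5

Demo→Electrical→Cabinets = 7+9+7 = 23 sets the makespan at 23 days.
Flooring finishes as early as 18 and must finish by 23.
Slack of Flooring = 16 − 11 = 5 days.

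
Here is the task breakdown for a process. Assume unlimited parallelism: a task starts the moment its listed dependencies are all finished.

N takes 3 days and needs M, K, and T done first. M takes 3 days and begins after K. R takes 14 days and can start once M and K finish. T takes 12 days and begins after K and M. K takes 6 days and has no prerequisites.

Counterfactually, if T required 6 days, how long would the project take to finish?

Critical path before the change: K→M→T→N = 6+3+12+3 = 24 giving 24 days.
Since T is critical, the -6 change carries straight to that chain (now 18 days).
The binding chain switches to K→M→R = 6+3+14 = 23; finish 23 days.

23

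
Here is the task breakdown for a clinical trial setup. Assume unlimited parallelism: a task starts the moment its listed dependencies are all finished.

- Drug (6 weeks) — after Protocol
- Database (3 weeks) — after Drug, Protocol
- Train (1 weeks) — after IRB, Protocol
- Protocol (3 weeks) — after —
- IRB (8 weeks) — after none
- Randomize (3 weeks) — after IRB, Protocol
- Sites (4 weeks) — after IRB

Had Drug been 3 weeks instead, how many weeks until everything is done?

Critical path before the change: Protocol→Drug→Database = 3+6+3 = 12 giving 12 weeks.
Drug lies on that path, so at 3 weeks the path becomes 9 weeks.
The binding chain switches to IRB→Sites = 8+4 = 12; finish 12 weeks.

12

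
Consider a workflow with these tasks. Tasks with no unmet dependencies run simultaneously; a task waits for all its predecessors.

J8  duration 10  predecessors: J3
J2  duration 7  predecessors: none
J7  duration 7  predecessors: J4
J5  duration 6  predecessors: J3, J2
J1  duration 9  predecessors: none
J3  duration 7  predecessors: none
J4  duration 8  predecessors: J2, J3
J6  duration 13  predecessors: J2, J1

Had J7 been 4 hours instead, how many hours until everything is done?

Actual critical path: J2→J4→J7 = 7+8+7 = 22 ⇒ 22 hours.
J7 lies on that path, so at 4 hours the path becomes 19 hours.
The binding chain switches to J1→J6 = 9+13 = 22; finish 22 hours.

22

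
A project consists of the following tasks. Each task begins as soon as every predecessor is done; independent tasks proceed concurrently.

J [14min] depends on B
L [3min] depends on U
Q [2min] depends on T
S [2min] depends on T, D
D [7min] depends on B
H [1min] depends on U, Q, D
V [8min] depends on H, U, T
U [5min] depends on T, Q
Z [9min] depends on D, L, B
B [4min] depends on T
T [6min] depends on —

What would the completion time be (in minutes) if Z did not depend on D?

26

With the dependency in place, T→B→D→H→V = 6+4+7+1+8 = 26 sets the finish at 26 minutes.
Without D→Z, Z's earliest start moves from 17 to 16.
After: T→B→D→H→V = 6+4+7+1+8 = 26 → 26 minutes.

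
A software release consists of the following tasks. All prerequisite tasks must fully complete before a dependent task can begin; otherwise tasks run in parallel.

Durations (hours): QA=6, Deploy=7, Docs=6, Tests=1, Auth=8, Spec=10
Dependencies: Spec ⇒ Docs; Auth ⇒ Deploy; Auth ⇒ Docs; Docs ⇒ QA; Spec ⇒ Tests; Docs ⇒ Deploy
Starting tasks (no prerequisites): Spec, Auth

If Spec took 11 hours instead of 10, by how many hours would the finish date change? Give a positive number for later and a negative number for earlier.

Actual critical path: Spec→Docs→Deploy = 10+6+7 = 23 ⇒ 23 hours.
Spec is on the critical path; changing it to 11 makes that path 24 hours.
No other chain overtakes it, so the finish is 24 hours.
Change in finish: 24 − 23 = +1 hours.

1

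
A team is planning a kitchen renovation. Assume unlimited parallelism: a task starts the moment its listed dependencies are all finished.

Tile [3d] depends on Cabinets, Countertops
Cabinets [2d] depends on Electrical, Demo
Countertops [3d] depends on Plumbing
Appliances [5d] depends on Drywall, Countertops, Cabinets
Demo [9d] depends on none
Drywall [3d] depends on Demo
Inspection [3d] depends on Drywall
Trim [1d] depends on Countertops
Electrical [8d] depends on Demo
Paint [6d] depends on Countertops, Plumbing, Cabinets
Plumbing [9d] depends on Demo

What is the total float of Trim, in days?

Critical path: Demo→Plumbing→Countertops→Paint = 9+9+3+6 = 27, so the finish is 27 days.
The longest chain containing Trim totals 22 days.
Slack of Trim = 26 − 21 = 5 days.

5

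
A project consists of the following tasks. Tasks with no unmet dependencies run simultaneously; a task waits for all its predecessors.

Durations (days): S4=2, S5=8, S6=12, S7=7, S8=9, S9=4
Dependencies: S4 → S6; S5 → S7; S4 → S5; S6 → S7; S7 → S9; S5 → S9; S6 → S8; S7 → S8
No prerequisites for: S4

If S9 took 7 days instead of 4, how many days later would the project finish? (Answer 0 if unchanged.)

The binding path is S4→S6→S7→S8 = 2+12+7+9 = 30; finish at 30 days.
The longest path through S9 is only 25 days, so S9 has float 5.
No other chain overtakes it, so the finish is 30 days.
Change in finish: 30 − 30 = +0 days.

0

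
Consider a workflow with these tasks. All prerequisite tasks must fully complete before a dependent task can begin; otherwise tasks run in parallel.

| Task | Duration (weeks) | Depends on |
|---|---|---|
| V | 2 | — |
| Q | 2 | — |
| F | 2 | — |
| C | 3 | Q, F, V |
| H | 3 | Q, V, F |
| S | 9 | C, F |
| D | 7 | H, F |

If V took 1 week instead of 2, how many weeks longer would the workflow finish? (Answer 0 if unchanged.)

0

Baseline: V→C→S = 2+3+9 = 14 → 14 weeks.
V is on the critical path; changing it to 1 makes that path 13 weeks.
Now Q→C→S = 2+3+9 = 14 is longest, so the finish becomes 14 weeks.
Change in finish: 14 − 14 = +0 weeks.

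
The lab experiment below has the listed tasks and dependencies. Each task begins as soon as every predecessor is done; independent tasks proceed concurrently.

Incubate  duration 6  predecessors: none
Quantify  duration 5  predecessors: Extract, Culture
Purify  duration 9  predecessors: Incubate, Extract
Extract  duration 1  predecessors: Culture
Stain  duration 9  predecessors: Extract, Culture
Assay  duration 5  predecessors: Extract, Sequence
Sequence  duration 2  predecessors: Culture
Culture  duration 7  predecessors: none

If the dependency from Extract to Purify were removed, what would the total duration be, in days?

17

With the dependency in place, Culture→Extract→Purify = 7+1+9 = 17 sets the finish at 17 days.
Without Extract→Purify, Purify's earliest start moves from 8 to 6.
New critical path: Culture→Extract→Stain = 7+1+9 = 17 ⇒ 17 days.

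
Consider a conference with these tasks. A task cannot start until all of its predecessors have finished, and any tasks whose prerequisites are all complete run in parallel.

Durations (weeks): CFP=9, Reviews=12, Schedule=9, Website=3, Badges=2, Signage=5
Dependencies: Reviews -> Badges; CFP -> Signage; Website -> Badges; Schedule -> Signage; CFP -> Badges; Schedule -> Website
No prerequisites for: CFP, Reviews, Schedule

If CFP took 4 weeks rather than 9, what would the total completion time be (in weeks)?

Critical path before the change: CFP→Signage = 9+5 = 14 giving 14 weeks.
CFP lies on that path, so at 4 weeks the path becomes 9 weeks.
Now Reviews→Badges = 12+2 = 14 is longest, so the finish becomes 14 weeks.

14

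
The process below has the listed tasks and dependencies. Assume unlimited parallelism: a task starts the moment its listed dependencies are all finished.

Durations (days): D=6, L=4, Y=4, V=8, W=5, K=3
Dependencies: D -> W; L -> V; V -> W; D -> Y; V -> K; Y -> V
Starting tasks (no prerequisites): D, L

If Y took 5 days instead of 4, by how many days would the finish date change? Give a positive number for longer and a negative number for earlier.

1

The binding path is D→Y→V→W = 6+4+8+5 = 23; finish at 23 days.
Y is on the critical path; changing it to 5 makes that path 24 days.
No other chain overtakes it, so the finish is 24 days.
Change in finish: 24 − 23 = +1 days.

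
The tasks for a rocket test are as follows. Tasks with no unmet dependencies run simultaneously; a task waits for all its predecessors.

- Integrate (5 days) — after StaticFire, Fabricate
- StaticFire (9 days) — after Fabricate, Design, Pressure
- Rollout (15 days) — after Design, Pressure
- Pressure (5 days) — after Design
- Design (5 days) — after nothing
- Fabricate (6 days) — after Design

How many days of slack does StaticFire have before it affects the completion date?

Critical path: Design→Fabricate→StaticFire→Integrate = 5+6+9+5 = 25, so the finish is 25 days.
The longest chain containing StaticFire totals 25 days.
So StaticFire can slip 20 − 20 = 0 days.

0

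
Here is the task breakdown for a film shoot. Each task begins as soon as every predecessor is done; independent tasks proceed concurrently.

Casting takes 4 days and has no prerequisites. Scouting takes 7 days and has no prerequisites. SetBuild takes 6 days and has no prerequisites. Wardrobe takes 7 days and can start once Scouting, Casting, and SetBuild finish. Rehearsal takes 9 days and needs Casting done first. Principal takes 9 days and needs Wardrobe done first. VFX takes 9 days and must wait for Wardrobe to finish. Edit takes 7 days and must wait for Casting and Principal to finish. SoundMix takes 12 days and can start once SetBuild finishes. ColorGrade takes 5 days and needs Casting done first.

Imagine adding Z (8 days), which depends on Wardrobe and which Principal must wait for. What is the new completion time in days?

38

Originally the project takes 30 days.
With Z inserted, Principal now waits for max(Wardrobe, Z).
New critical path: Scouting→Wardrobe→Z→Principal→Edit = 7+7+8+9+7 = 38 ⇒ 38 days.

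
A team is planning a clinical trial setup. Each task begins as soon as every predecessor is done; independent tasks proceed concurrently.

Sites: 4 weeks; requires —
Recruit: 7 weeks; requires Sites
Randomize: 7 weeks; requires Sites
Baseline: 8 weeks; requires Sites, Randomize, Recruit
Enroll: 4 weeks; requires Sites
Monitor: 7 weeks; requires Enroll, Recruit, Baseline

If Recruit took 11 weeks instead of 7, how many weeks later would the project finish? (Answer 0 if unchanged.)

Actual critical path: Sites→Recruit→Baseline→Monitor = 4+7+8+7 = 26 ⇒ 26 weeks.
Recruit is on the critical path; changing it to 11 makes that path 30 weeks.
The critical path is still Sites→Recruit→Baseline→Monitor; finish is now 30 weeks.
Change in finish: 30 − 26 = +4 weeks.

4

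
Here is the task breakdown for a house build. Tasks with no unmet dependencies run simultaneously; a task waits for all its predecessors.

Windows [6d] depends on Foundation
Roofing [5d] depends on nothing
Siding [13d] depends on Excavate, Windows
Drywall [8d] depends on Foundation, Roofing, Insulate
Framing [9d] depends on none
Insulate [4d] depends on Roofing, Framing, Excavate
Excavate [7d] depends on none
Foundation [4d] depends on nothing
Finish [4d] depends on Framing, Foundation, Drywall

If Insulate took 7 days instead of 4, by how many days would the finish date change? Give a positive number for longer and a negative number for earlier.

3

Baseline: Framing→Insulate→Drywall→Finish = 9+4+8+4 = 25 → 25 days.
Insulate is on the critical path; changing it to 7 makes that path 28 days.
The critical path is still Framing→Insulate→Drywall→Finish; finish is now 28 days.
Change in finish: 28 − 25 = +3 days.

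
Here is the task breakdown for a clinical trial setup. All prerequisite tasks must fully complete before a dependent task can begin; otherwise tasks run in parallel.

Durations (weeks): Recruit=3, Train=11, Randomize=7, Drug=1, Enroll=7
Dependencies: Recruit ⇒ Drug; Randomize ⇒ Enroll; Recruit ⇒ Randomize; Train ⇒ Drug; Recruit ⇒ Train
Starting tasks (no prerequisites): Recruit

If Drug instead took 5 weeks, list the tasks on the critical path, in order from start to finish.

The binding path is Recruit→Randomize→Enroll = 3+7+7 = 17; finish at 17 weeks.
The longest path through Drug is only 15 weeks, so Drug has float 2.
New critical path: Recruit→Train→Drug = 3+11+5 = 19 ⇒ 19 weeks.

Recruit, Train, Drug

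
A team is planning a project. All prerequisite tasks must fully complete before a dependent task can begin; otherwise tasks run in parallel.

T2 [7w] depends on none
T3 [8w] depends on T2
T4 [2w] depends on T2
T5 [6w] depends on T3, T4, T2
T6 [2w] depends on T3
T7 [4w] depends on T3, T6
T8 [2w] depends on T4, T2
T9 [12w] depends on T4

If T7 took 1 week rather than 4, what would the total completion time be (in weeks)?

Baseline: T2→T3→T6→T7 = 7+8+2+4 = 21 → 21 weeks.
T7 lies on that path, so at 1 week the path becomes 18 weeks.
Now T2→T3→T5 = 7+8+6 = 21 is longest, so the finish becomes 21 weeks.

21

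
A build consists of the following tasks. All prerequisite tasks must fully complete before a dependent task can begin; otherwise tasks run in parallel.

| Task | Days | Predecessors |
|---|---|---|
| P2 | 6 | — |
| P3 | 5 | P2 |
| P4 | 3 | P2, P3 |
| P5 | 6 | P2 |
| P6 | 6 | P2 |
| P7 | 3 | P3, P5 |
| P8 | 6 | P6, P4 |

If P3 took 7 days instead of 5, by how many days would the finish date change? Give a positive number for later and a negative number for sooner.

Baseline: P2→P3→P4→P8 = 6+5+3+6 = 20 → 20 days.
Since P3 is critical, the +2 change carries straight to that chain (now 22 days).
The critical path is still P2→P3→P4→P8; finish is now 22 days.
Change in finish: 22 − 20 = +2 days.

2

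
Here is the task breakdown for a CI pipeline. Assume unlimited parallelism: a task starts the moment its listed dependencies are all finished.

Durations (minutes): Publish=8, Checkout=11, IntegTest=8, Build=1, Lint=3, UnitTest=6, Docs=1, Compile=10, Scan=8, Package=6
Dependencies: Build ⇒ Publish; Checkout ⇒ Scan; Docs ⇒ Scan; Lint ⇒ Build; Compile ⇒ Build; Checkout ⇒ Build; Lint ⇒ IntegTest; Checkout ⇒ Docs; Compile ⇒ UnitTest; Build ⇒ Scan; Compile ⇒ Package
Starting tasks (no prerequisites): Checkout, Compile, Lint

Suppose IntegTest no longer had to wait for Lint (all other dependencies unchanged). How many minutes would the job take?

With the dependency in place, Checkout→Build→Scan = 11+1+8 = 20 sets the finish at 20 minutes.
Without Lint→IntegTest, IntegTest's earliest start moves from 3 to 0.
After: Checkout→Build→Scan = 11+1+8 = 20 → 20 minutes.

20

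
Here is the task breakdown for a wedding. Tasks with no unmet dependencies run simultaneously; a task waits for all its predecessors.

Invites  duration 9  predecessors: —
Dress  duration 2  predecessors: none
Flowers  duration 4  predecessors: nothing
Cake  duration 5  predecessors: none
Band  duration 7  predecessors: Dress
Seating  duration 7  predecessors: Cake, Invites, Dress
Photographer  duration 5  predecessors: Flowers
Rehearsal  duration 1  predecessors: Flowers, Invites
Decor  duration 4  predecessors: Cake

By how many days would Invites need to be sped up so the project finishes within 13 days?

Current finish: 16 days; target: 13.
Invites is on every critical path, so each day cut from Invites cuts the finish by one (this holds down to a finish of 12).
Need 16 − 13 = 3 days off Invites → Invites becomes 6 days, finish becomes 13.

3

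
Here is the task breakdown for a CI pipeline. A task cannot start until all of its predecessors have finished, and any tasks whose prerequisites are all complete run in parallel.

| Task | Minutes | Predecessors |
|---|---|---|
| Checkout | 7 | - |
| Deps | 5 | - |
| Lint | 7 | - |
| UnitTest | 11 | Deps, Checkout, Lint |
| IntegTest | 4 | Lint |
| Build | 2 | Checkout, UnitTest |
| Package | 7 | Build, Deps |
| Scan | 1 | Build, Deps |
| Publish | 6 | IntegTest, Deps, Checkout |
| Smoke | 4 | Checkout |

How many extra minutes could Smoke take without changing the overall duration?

Critical path: Checkout→UnitTest→Build→Package = 7+11+2+7 = 27, so the finish is 27 minutes.
Smoke finishes as early as 11 and must finish by 27.
So Smoke can slip 27 − 11 = 16 minutes.

16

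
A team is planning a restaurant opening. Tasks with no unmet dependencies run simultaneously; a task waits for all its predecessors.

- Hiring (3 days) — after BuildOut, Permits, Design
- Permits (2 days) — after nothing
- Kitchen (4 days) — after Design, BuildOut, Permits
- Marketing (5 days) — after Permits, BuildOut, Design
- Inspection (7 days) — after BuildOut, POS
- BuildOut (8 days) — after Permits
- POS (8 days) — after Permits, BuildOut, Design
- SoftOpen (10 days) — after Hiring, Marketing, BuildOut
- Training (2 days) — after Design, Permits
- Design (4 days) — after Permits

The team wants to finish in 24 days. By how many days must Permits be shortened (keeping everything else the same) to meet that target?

Current finish: 25 days; target: 24.
Permits is on every critical path, so each day cut from Permits cuts the finish by one (this holds down to a finish of 24).
Need 25 − 24 = 1 day off Permits → Permits becomes 1 day, finish becomes 24.

1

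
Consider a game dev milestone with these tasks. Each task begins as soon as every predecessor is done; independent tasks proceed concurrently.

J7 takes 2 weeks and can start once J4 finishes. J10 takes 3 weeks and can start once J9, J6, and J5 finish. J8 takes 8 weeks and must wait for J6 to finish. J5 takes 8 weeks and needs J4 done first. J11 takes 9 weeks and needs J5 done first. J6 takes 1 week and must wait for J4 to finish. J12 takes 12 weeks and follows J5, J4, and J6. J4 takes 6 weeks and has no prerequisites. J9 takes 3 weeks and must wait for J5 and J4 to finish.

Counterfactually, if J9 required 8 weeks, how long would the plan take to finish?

Actual critical path: J4→J5→J12 = 6+8+12 = 26 ⇒ 26 weeks.
The longest path through J9 is only 20 weeks, so J9 has float 6.
The critical path is still J4→J5→J12; finish is now 26 weeks.

26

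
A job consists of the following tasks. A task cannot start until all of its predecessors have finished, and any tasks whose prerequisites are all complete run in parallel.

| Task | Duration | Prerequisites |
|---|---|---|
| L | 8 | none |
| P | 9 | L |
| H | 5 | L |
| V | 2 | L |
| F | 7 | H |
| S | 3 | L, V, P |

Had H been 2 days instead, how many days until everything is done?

20

Baseline: L→H→F = 8+5+7 = 20 → 20 days.
H lies on that path, so at 2 days the path becomes 17 days.
The binding chain switches to L→P→S = 8+9+3 = 20; finish 20 days.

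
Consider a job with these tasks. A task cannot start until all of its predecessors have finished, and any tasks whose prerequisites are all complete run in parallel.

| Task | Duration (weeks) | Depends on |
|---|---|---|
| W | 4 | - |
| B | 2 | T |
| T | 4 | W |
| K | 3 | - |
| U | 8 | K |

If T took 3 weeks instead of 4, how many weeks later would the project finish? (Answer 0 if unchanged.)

0

The binding path is K→U = 3+8 = 11; finish at 11 weeks.
T is off the critical path — its longest chain is 10 weeks, giving 1 of slack.
No other chain overtakes it, so the finish is 11 weeks.
Change in finish: 11 − 11 = +0 weeks.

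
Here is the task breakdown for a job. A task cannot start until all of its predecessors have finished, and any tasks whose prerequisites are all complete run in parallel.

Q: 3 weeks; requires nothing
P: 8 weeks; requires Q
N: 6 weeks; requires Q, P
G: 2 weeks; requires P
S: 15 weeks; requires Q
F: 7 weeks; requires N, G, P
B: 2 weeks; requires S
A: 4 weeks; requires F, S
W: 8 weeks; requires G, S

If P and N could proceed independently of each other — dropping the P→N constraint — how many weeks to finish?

26

Original critical path: Q→P→N→F→A = 3+8+6+7+4 = 28 ⇒ 28 weeks.
Without P→N, N's earliest start moves from 11 to 3.
New critical path: Q→S→W = 3+15+8 = 26 ⇒ 26 weeks.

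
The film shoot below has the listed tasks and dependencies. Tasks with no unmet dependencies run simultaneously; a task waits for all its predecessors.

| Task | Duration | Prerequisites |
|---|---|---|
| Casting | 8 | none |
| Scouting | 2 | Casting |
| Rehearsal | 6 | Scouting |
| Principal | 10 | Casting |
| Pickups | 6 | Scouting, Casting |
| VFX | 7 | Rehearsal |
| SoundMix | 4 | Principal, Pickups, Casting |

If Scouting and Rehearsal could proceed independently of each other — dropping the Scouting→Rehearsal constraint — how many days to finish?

Original critical path: Casting→Scouting→Rehearsal→VFX = 8+2+6+7 = 23 ⇒ 23 days.
Without Scouting→Rehearsal, Rehearsal's earliest start moves from 10 to 0.
New critical path: Casting→Principal→SoundMix = 8+10+4 = 22 ⇒ 22 days.

22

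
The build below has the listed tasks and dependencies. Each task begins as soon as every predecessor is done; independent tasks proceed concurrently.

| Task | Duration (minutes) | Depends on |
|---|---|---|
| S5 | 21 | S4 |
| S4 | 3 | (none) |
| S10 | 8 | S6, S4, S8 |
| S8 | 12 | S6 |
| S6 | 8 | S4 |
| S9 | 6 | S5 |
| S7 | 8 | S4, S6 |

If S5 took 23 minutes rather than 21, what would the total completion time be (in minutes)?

The binding path is S4→S6→S8→S10 = 3+8+12+8 = 31; finish at 31 minutes.
The longest path through S5 is only 30 minutes, so S5 has float 1.
New critical path: S4→S5→S9 = 3+23+6 = 32 ⇒ 32 minutes.

32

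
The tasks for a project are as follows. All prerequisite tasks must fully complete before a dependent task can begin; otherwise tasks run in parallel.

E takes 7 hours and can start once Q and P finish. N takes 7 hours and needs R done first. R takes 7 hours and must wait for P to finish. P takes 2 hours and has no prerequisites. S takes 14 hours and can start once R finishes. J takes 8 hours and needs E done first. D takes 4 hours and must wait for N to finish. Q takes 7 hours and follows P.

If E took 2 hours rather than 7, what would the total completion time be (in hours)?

23

Actual critical path: P→Q→E→J = 2+7+7+8 = 24 ⇒ 24 hours.
E is on the critical path; changing it to 2 makes that path 19 hours.
The binding chain switches to P→R→S = 2+7+14 = 23; finish 23 hours.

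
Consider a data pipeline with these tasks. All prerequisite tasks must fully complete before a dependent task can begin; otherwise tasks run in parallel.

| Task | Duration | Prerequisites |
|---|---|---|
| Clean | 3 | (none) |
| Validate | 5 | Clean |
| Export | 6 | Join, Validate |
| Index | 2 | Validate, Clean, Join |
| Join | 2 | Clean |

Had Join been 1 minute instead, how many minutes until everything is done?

As given, the longest chain is Clean→Validate→Export = 3+5+6 = 14, so the finish is 14 minutes.
Join has 3 minutes of float (longest path through it is 11).
No other chain overtakes it, so the finish is 14 minutes.

14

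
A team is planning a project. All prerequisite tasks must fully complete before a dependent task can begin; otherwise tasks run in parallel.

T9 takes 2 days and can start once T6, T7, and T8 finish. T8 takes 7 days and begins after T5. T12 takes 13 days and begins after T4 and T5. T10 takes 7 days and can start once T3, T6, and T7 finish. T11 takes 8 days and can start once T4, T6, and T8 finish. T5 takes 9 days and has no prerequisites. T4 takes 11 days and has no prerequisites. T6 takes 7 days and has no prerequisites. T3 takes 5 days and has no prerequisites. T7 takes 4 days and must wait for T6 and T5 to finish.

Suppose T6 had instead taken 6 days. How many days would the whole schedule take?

As given, the longest chain is T4→T12 = 11+13 = 24, so the finish is 24 days.
The longest path through T6 is only 18 days, so T6 has float 6.
No other chain overtakes it, so the finish is 24 days.

24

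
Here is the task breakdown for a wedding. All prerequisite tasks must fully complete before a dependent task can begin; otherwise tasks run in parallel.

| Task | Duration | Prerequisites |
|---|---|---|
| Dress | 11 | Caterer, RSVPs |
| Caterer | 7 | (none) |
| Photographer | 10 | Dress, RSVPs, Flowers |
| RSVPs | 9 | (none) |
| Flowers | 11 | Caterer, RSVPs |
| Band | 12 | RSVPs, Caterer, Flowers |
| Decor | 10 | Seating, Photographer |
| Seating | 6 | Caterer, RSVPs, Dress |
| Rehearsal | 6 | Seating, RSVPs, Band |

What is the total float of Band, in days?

2

RSVPs→Dress→Photographer→Decor = 9+11+10+10 = 40 sets the makespan at 40 days.
Longest path through Band: 38 days (earliest finish 32, latest finish 34).
So Band can slip 34 − 32 = 2 days.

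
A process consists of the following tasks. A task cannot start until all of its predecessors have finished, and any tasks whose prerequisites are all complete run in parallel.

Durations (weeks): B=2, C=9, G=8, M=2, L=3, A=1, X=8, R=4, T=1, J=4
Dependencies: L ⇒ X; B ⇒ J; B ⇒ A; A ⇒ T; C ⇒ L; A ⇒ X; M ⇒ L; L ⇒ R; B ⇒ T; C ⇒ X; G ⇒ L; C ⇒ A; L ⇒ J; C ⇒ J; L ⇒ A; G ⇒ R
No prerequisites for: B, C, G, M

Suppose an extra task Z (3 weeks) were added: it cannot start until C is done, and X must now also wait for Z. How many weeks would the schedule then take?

Originally the schedule takes 21 weeks.
With Z inserted, X now waits for max(A, L, C, Z).
New critical path: C→L→A→X = 9+3+1+8 = 21 ⇒ 21 weeks.

21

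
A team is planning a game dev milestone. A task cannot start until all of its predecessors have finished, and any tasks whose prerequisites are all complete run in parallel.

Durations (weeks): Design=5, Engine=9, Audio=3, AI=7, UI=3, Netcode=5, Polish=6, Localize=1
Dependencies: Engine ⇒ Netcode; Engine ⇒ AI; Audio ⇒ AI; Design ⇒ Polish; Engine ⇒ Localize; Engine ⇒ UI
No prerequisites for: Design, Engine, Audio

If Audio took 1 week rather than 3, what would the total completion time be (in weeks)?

Baseline: Engine→AI = 9+7 = 16 → 16 weeks.
Audio has 6 weeks of float (longest path through it is 10).
The critical path is still Engine→AI; finish is now 16 weeks.

16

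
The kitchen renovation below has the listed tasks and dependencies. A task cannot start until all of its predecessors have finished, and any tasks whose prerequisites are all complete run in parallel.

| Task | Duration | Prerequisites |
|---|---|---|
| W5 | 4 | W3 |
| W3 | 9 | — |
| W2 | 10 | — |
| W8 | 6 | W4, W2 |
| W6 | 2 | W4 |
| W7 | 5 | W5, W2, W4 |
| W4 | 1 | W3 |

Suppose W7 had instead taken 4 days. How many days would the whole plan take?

Baseline: W3→W5→W7 = 9+4+5 = 18 → 18 days.
W7 lies on that path, so at 4 days the path becomes 17 days.
No other chain overtakes it, so the finish is 17 days.

17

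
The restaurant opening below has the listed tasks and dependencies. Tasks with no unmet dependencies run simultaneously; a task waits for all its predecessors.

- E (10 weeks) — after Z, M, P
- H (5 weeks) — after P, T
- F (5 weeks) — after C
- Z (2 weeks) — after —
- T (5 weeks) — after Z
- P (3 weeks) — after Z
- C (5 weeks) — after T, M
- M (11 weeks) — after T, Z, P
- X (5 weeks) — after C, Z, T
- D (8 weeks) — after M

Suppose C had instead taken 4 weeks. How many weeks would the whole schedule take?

28

Critical path before the change: Z→T→M→C→X = 2+5+11+5+5 = 28 giving 28 weeks.
C is on the critical path; changing it to 4 makes that path 27 weeks.
Now Z→T→M→E = 2+5+11+10 = 28 is longest, so the finish becomes 28 weeks.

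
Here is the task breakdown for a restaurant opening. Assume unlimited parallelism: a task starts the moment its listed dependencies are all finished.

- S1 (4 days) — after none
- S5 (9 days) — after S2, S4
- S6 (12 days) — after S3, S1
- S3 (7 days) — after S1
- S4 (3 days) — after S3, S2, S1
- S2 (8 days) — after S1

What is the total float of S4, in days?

The longest chain is S1→S2→S4→S5 = 4+8+3+9 = 24; overall finish 24 days.
The longest chain containing S4 totals 24 days.
Float = 24 − 24 = 0.

0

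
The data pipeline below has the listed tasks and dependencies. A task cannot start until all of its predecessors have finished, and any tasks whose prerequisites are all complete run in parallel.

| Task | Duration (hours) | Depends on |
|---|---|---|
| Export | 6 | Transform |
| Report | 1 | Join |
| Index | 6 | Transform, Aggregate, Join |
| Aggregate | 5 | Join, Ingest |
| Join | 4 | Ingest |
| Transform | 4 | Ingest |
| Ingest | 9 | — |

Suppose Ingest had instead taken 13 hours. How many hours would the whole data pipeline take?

28

Baseline: Ingest→Join→Aggregate→Index = 9+4+5+6 = 24 → 24 hours.
Ingest lies on that path, so at 13 hours the path becomes 28 hours.
No other chain overtakes it, so the finish is 28 hours.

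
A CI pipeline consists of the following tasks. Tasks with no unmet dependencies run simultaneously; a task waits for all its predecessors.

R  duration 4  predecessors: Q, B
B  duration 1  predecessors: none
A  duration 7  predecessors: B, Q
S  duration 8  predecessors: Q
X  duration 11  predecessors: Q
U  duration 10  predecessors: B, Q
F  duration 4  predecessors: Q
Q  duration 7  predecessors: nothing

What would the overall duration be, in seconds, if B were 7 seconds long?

18

As given, the longest chain is Q→X = 7+11 = 18, so the finish is 18 seconds.
B has 7 seconds of float (longest path through it is 11).
No other chain overtakes it, so the finish is 18 seconds.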